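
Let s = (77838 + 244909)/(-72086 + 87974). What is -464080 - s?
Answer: -7373625787/15888 ≈ -4.6410e+5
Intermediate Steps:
s = 322747/15888 ≈ 20.314
-464080 - s = -464080 - 1*322747/15888 = -464080 - 322747/15888 = -7373625787/15888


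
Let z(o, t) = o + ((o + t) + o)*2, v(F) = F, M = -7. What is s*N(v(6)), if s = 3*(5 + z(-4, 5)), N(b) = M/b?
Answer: 35/2 ≈ 17.500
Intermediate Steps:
N(b) = -7/b
z(o, t) = 2*t + 5*o (z(o, t) = o + (t + 2*o)*2 = o + (2*t + 4*o) = 2*t + 5*o)
s = -15 (s = 3*(5 + (2*5 + 5*(-4))) = 3*(5 + (10 - 20)) = 3*(5 - 10) = 3*(-5) = -15)
s*N(v(6)) = -(-105)/6 = -15*(-7/6) = 35/2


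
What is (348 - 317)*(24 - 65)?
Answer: -1271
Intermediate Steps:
(348 - 317)*(24 - 65) = 31*(-41) = -1271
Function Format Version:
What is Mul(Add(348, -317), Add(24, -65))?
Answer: -1271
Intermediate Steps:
Mul(Add(348, -317), Add(24, -65)) = Mul(31, -41) = -1271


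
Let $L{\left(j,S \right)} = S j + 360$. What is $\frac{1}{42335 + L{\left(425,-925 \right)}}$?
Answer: $- \frac{1}{350430} \approx -2.8536 \cdot 10^{-6}$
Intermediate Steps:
$L{\left(j,S \right)} = 360 + S j$
$\frac{1}{42335 + L{\left(425,-925 \right)}} = \frac{1}{42335 + \left(360 - 393125\right)} = \frac{1}{42335 - 392765} = \frac{1}{-350430} = - \frac{1}{350430}$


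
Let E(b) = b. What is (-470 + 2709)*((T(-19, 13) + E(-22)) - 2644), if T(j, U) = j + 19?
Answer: -5969174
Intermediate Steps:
T(j, U) = 19 + j
(-470 + 2709)*((T(-19, 13) + E(-22)) - 2644) = (-470 + 2709)*(((19 - 19) - 22) - 2644) = 2239*((0 - 22) - 2644) = 2239*(-22 - 2644) = 2239*(-2666) = -5969174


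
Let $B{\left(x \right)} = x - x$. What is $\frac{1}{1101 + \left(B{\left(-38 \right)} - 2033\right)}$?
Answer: $- \frac{1}{932} \approx -0.001073$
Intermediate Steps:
$B{\left(x \right)} = 0$
$\frac{1}{1101 + \left(B{\left(-38 \right)} - 2033\right)} = \frac{1}{1101 + \left(0 - 2033\right)} = \frac{1}{1101 - 2033} = \frac{1}{-932} = - \frac{1}{932}$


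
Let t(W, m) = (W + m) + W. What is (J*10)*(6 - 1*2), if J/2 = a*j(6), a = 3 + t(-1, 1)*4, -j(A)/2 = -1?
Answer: -160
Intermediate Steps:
j(A) = 2 (j(A) = -2*(-1) = 2)
t(W, m) = m + 2*W
a = -1 (a = 3 + (1 + 2*(-1))*4 = 3 + (1 - 2)*4 = 3 - 1*4 = 3 - 4 = -1)
J = -4 (J = 2*(-1*2) = 2*(-2) = -4)
(J*10)*(6 - 1*2) = (-4*10)*(6 - 1*2) = -40*(6 - 2) = -40*4 = -160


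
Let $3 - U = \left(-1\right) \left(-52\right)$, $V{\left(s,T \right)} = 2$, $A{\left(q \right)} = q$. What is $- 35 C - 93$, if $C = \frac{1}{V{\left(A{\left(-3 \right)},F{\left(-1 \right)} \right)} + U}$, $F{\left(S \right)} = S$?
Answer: $- \frac{4336}{47} \approx -92.255$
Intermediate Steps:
$U = -49$ ($U = 3 - \left(-1\right) \left(-52\right) = 3 - 52 = -49$)
$C = - \frac{1}{47}$ ($C = \frac{1}{2 - 49} = \frac{1}{-47} = - \frac{1}{47} \approx -0.021277$)
$- 35 C - 93 = \left(-35\right) \left(- \frac{1}{47}\right) - 93 = \frac{35}{47} - 93 = - \frac{4336}{47}$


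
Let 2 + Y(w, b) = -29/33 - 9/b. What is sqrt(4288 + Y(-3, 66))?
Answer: sqrt(18665394)/66 ≈ 65.460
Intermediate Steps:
Y(w, b) = -95/33 - 9/b (Y(w, b) = -2 + (-29/33 - 9/b) = -95/33 - 9/b)
sqrt(4288 + Y(-3, 66)) = sqrt(4288 + (-95/33 - 9/66)) = sqrt(4288 + (-95/33 - 9*1/66)) = sqrt(4288 + (-95/33 - 3/22)) = sqrt(4288 - 199/66) = sqrt(282809/66) = sqrt(18665394)/66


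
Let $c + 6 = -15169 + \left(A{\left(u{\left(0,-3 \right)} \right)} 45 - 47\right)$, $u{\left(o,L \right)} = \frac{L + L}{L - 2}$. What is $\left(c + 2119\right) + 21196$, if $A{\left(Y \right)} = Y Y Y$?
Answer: $\frac{204269}{25} \approx 8170.8$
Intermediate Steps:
$u{\left(o,L \right)} = \frac{2 L}{-2 + L}$
$A{\left(Y \right)} = Y^{3}$ ($A{\left(Y \right)} = Y^{2} Y = Y^{3}$)
$c = - \frac{378606}{25}$ ($c = -6 - \left(15216 - \left(2 \left(-3\right) \frac{1}{-2 - 3}\right)^{3} \cdot 45\right) = -6 - \left(15216 - \left(2 \left(-3\right) \frac{1}{-5}\right)^{3} \cdot 45\right) = -6 - \left(15216 - \left(2 \left(-3\right) \left(- \frac{1}{5}\right)\right)^{3} \cdot 45\right) = -6 - \left(15216 - \left(\frac{6}{5}\right)^{3} \cdot 45\right) = -6 + \left(-15169 + \left(\frac{216}{125} \cdot 45 - 47\right)\right) = -6 + \left(-15169 + \left(\frac{1944}{25} - 47\right)\right) = -6 + \left(-15169 + \frac{769}{25}\right) = -6 - \frac{378456}{25} = - \frac{378606}{25} \approx -15144.0$)
$\left(c + 2119\right) + 21196 = \left(- \frac{378606}{25} + 2119\right) + 21196 = - \frac{325631}{25} + 21196 = \frac{204269}{25}$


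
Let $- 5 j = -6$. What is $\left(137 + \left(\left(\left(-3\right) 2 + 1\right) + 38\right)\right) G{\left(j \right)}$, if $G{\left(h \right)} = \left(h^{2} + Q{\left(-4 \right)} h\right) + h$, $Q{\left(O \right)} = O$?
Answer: $- \frac{1836}{5} \approx -367.2$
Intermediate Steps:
$j = \frac{6}{5}$ ($j = \left(- \frac{1}{5}\right) \left(-6\right) = \frac{6}{5} \approx 1.2$)
$G{\left(h \right)} = h^{2} - 3 h$ ($G{\left(h \right)} = \left(h^{2} - 4 h\right) + h = h^{2} - 3 h$)
$\left(137 + \left(\left(\left(-3\right) 2 + 1\right) + 38\right)\right) G{\left(j \right)} = \left(137 + \left(\left(\left(-3\right) 2 + 1\right) + 38\right)\right) \frac{6 \left(-3 + \frac{6}{5}\right)}{5} = \left(137 + \left(\left(-6 + 1\right) + 38\right)\right) \frac{6}{5} \left(- \frac{9}{5}\right) = \left(137 + \left(-5 + 38\right)\right) \left(- \frac{54}{25}\right) = \left(137 + 33\right) \left(- \frac{54}{25}\right) = 170 \left(- \frac{54}{25}\right) = - \frac{1836}{5}$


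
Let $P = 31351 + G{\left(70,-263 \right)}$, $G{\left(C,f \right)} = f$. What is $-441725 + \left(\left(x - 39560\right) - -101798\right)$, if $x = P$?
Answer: $-348399$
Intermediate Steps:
$P = 31088$ ($P = 31351 - 263 = 31088$)
$x = 31088$
$-441725 + \left(\left(x - 39560\right) - -101798\right) = -441725 + \left(\left(31088 - 39560\right) - -101798\right) = -441725 + \left(-8472 + 101798\right) = -441725 + 93326 = -348399$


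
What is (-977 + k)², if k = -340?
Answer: 1734489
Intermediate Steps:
(-977 + k)² = (-977 - 340)² = (-1317)² = 1734489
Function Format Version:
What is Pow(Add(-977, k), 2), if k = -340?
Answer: 1734489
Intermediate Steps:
Pow(Add(-977, k), 2) = Pow(Add(-977, -340), 2) = Pow(-1317, 2) = 1734489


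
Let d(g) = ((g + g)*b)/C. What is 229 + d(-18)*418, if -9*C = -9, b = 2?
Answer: -29867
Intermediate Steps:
C = 1 (C = -1/9*(-9) = 1)
d(g) = 4*g (d(g) = ((g + g)*2)/1 = ((2*g)*2)*1 = (4*g)*1 = 4*g)
229 + d(-18)*418 = 229 + (4*(-18))*418 = 229 - 72*418 = 229 - 30096 = -29867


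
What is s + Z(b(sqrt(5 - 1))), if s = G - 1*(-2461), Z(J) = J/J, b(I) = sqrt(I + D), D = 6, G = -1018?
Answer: 1444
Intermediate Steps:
b(I) = sqrt(6 + I) (b(I) = sqrt(I + 6) = sqrt(6 + I))
Z(J) = 1
s = 1443 (s = -1018 - 1*(-2461) = -1018 + 2461 = 1443)
s + Z(b(sqrt(5 - 1))) = 1443 + 1 = 1444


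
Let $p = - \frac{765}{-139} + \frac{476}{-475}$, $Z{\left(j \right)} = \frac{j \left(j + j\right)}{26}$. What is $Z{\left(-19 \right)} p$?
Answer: $\frac{5647009}{45175} \approx 125.0$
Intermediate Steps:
$Z{\left(j \right)} = \frac{j^{2}}{13}$ ($Z{\left(j \right)} = j 2 j \frac{1}{26} = 2 j^{2} \cdot \frac{1}{26} = \frac{j^{2}}{13}$)
$p = \frac{297211}{66025}$ ($p = \left(-765\right) \left(- \frac{1}{139}\right) + 476 \left(- \frac{1}{475}\right) = \frac{765}{139} - \frac{476}{475} = \frac{297211}{66025} \approx 4.5015$)
$Z{\left(-19 \right)} p = \frac{\left(-19\right)^{2}}{13} \cdot \frac{297211}{66025} = \frac{1}{13} \cdot 361 \cdot \frac{297211}{66025} = \frac{361}{13} \cdot \frac{297211}{66025} = \frac{5647009}{45175}$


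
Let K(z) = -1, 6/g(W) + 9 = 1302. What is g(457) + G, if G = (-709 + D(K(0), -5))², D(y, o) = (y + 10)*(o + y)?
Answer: 250914841/431 ≈ 5.8217e+5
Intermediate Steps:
g(W) = 2/431 (g(W) = 6/(-9 + 1302) = 6/1293 = 6*(1/1293) = 2/431)
D(y, o) = (10 + y)*(o + y)
G = 582169 (G = (-709 + ((-1)² + 10*(-5) + 10*(-1) - 5*(-1)))² = (-709 + (1 - 50 - 10 + 5))² = (-709 - 54)² = (-763)² = 582169)
g(457) + G = 2/431 + 582169 = 250914841/431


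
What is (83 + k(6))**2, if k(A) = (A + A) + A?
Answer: 10201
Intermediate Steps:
k(A) = 3*A (k(A) = 2*A + A = 3*A)
(83 + k(6))**2 = (83 + 3*6)**2 = (83 + 18)**2 = 101**2 = 10201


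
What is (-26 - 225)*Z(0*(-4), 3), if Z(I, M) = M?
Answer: -753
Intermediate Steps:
(-26 - 225)*Z(0*(-4), 3) = (-26 - 225)*3 = -251*3 = -753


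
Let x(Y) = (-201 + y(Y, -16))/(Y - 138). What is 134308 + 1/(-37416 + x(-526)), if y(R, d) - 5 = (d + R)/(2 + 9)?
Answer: 18352098018312/136641883 ≈ 1.3431e+5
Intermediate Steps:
y(R, d) = 5 + R/11 + d/11 (y(R, d) = 5 + (d + R)/(2 + 9) = 5 + (R + d)/11 = 5 + (R + d)*(1/11) = 5 + (R/11 + d/11) = 5 + R/11 + d/11)
x(Y) = (-2172/11 + Y/11)/(-138 + Y) (x(Y) = (-201 + (5 + Y/11 + (1/11)*(-16)))/(Y - 138) = (-201 + (5 + Y/11 - 16/11))/(-138 + Y) = (-201 + (39/11 + Y/11))/(-138 + Y) = (-2172/11 + Y/11)/(-138 + Y))
134308 + 1/(-37416 + x(-526)) = 134308 + 1/(-37416 + (-2172 - 526)/(11*(-138 - 526))) = 134308 + 1/(-37416 + (1/11)*(-2698)/(-664)) = 134308 + 1/(-37416 + (1/11)*(-1/664)*(-2698)) = 134308 + 1/(-37416 + 1349/3652) = 134308 + 1/(-136641883/3652) = 134308 - 3652/136641883 = 18352098018312/136641883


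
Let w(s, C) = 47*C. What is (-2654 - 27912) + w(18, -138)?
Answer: -37052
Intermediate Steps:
(-2654 - 27912) + w(18, -138) = (-2654 - 27912) + 47*(-138) = -30566 - 6486 = -37052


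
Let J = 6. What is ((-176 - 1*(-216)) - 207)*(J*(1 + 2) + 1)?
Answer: -3173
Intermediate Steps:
((-176 - 1*(-216)) - 207)*(J*(1 + 2) + 1) = ((-176 - 1*(-216)) - 207)*(6*(1 + 2) + 1) = ((-176 + 216) - 207)*(6*3 + 1) = (40 - 207)*(18 + 1) = -167*19 = -3173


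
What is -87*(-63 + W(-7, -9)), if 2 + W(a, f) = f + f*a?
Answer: 957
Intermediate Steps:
W(a, f) = -2 + f + a*f (W(a, f) = -2 + (f + f*a) = -2 + (f + a*f) = -2 + f + a*f)
-87*(-63 + W(-7, -9)) = -87*(-63 + (-2 - 9 - 7*(-9))) = -87*(-63 + (-2 - 9 + 63)) = -87*(-63 + 52) = -87*(-11) = 957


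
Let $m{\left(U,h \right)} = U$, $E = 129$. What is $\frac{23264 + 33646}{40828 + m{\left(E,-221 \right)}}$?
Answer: $\frac{8130}{5851} \approx 1.3895$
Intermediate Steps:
$\frac{23264 + 33646}{40828 + m{\left(E,-221 \right)}} = \frac{23264 + 33646}{40828 + 129} = \frac{56910}{40957} = 56910 \cdot \frac{1}{40957} = \frac{8130}{5851}$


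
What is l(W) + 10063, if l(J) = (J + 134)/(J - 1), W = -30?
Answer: 311849/31 ≈ 10060.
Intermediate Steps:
l(J) = (134 + J)/(-1 + J)
l(W) + 10063 = (134 - 30)/(-1 - 30) + 10063 = 104/(-31) + 10063 = -1/31*104 + 10063 = -104/31 + 10063 = 311849/31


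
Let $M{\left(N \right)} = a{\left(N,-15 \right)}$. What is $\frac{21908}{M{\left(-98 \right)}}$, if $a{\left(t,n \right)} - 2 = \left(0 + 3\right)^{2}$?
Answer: $\frac{21908}{11} \approx 1991.6$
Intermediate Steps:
$a{\left(t,n \right)} = 11$ ($a{\left(t,n \right)} = 2 + \left(0 + 3\right)^{2} = 2 + 3^{2} = 2 + 9 = 11$)
$M{\left(N \right)} = 11$
$\frac{21908}{M{\left(-98 \right)}} = \frac{21908}{11}$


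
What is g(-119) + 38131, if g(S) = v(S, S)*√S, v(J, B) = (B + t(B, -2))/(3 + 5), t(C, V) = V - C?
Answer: 38131 - I*√119/4 ≈ 38131.0 - 2.7272*I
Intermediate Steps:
v(J, B) = -¼ (v(J, B) = (B + (-2 - B))/(3 + 5) = -2/8 = -2*⅛ = -¼)
g(S) = -√S/4
g(-119) + 38131 = -I*√119/4 + 38131 = 38131 - I*√119/4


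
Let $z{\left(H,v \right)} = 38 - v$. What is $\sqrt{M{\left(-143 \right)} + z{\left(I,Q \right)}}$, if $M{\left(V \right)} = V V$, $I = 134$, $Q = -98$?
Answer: $\sqrt{20585} \approx 143.47$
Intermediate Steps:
$M{\left(V \right)} = V^{2}$
$\sqrt{M{\left(-143 \right)} + z{\left(I,Q \right)}} = \sqrt{\left(-143\right)^{2} + \left(38 - -98\right)} = \sqrt{20449 + \left(38 + 98\right)} = \sqrt{20449 + 136} = \sqrt{20585}$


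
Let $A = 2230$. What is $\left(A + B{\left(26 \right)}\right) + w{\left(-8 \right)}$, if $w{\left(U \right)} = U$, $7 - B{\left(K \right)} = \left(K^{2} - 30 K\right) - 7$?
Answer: $2340$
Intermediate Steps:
$B{\left(K \right)} = 14 - K^{2} + 30 K$ ($B{\left(K \right)} = 7 - \left(\left(K^{2} - 30 K\right) - 7\right) = 7 - \left(-7 + K^{2} - 30 K\right) = 7 + \left(7 - K^{2} + 30 K\right) = 14 - K^{2} + 30 K$)
$\left(A + B{\left(26 \right)}\right) + w{\left(-8 \right)} = \left(2230 + \left(14 - 26^{2} + 30 \cdot 26\right)\right) - 8 = \left(2230 + \left(14 - 676 + 780\right)\right) - 8 = \left(2230 + 118\right) - 8 = 2348 - 8 = 2340$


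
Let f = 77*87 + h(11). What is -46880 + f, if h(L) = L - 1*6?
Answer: -40176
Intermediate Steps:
h(L) = -6 + L (h(L) = L - 6 = -6 + L)
f = 6704 (f = 77*87 + (-6 + 11) = 6699 + 5 = 6704)
-46880 + f = -46880 + 6704 = -40176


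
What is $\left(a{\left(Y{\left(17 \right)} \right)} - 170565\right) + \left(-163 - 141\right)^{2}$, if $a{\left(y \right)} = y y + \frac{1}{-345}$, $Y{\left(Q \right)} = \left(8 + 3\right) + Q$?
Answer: $- \frac{26690926}{345} \approx -77365.0$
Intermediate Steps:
$Y{\left(Q \right)} = 11 + Q$
$a{\left(y \right)} = - \frac{1}{345} + y^{2}$ ($a{\left(y \right)} = y^{2} - \frac{1}{345} = - \frac{1}{345} + y^{2}$)
$\left(a{\left(Y{\left(17 \right)} \right)} - 170565\right) + \left(-163 - 141\right)^{2} = \left(\left(- \frac{1}{345} + \left(11 + 17\right)^{2}\right) - 170565\right) + \left(-163 - 141\right)^{2} = \left(\left(- \frac{1}{345} + 28^{2}\right) - 170565\right) + \left(-304\right)^{2} = \left(\left(- \frac{1}{345} + 784\right) - 170565\right) + 92416 = \left(\frac{270479}{345} - 170565\right) + 92416 = - \frac{58574446}{345} + 92416 = - \frac{26690926}{345}$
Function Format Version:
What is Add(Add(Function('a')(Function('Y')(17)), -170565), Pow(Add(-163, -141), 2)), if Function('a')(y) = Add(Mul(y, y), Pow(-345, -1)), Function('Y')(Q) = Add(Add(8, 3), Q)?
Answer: Rational(-26690926, 345) ≈ -77365.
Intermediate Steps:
Function('Y')(Q) = Add(11, Q)
Function('a')(y) = Add(Rational(-1, 345), Pow(y, 2)) (Function('a')(y) = Add(Pow(y, 2), Rational(-1, 345)) = Add(Rational(-1, 345), Pow(y, 2)))
Add(Add(Function('a')(Function('Y')(17)), -170565), Pow(Add(-163, -141), 2)) = Add(Add(Add(Rational(-1, 345), Pow(Add(11, 17), 2)), -170565), Pow(Add(-163, -141), 2)) = Add(Add(Add(Rational(-1, 345), Pow(28, 2)), -170565), Pow(-304, 2)) = Add(Add(Add(Rational(-1, 345), 784), -170565), 92416) = Add(Add(Rational(270479, 345), -170565), 92416) = Add(Rational(-58574446, 345), 92416) = Rational(-26690926, 345)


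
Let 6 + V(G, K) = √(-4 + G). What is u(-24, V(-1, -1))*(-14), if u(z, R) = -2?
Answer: 28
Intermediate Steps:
V(G, K) = -6 + √(-4 + G)
u(-24, V(-1, -1))*(-14) = -2*(-14) = 28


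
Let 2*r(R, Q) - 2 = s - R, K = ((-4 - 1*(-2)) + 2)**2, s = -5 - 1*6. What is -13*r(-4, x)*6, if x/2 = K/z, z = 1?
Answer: 195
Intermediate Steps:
s = -11 (s = -5 - 6 = -11)
K = 0 (K = ((-4 + 2) + 2)**2 = (-2 + 2)**2 = 0**2 = 0)
x = 0 (x = 2*(0/1) = 2*(0*1) = 2*0 = 0)
r(R, Q) = -9/2 - R/2 (r(R, Q) = 1 + (-11 - R)/2 = 1 + (-11/2 - R/2) = -9/2 - R/2)
-13*r(-4, x)*6 = -13*(-9/2 - 1/2*(-4))*6 = -13*(-9/2 + 2)*6 = -13*(-5/2)*6 = (65/2)*6 = 195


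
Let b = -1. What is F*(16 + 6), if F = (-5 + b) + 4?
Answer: -44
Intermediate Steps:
F = -2 (F = (-5 - 1) + 4 = -6 + 4 = -2)
F*(16 + 6) = -2*(16 + 6) = -2*22 = -44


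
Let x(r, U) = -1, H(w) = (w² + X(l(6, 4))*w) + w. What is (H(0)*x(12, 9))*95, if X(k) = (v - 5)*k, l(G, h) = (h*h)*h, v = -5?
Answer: 0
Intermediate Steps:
l(G, h) = h³ (l(G, h) = h²*h = h³)
X(k) = -10*k (X(k) = (-5 - 5)*k = -10*k)
H(w) = w² - 639*w (H(w) = (w² + (-10*4³)*w) + w = (w² + (-10*64)*w) + w = (w² - 640*w) + w = w² - 639*w)
(H(0)*x(12, 9))*95 = ((0*(-639 + 0))*(-1))*95 = ((0*(-639))*(-1))*95 = (0*(-1))*95 = 0*95 = 0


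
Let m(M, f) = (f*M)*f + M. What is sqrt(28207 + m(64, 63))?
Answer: sqrt(282287) ≈ 531.31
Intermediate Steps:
m(M, f) = M + M*f**2 (m(M, f) = (M*f)*f + M = M*f**2 + M = M + M*f**2)
sqrt(28207 + m(64, 63)) = sqrt(28207 + 64*(1 + 63**2)) = sqrt(28207 + 64*(1 + 3969)) = sqrt(28207 + 64*3970) = sqrt(28207 + 254080) = sqrt(282287)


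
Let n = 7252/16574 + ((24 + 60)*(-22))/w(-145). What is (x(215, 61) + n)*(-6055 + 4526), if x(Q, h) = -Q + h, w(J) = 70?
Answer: 11401361576/41435 ≈ 2.7516e+5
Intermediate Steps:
x(Q, h) = h - Q
n = -1075754/41435 (n = 7252/16574 + ((24 + 60)*(-22))/70 = 7252*(1/16574) + (84*(-22))*(1/70) = 3626/8287 - 1848*1/70 = 3626/8287 - 132/5 = -1075754/41435 ≈ -25.962)
(x(215, 61) + n)*(-6055 + 4526) = ((61 - 1*215) - 1075754/41435)*(-6055 + 4526) = ((61 - 215) - 1075754/41435)*(-1529) = (-154 - 1075754/41435)*(-1529) = -7456744/41435*(-1529) = 11401361576/41435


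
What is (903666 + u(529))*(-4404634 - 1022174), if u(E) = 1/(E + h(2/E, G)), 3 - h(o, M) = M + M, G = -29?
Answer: -1446686456761164/295 ≈ -4.9040e+12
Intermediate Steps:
h(o, M) = 3 - 2*M (h(o, M) = 3 - (M + M) = 3 - 2*M)
u(E) = 1/(61 + E) (u(E) = 1/(E + (3 - 2*(-29))) = 1/(E + (3 + 58)) = 1/(E + 61) = 1/(61 + E))
(903666 + u(529))*(-4404634 - 1022174) = (903666 + 1/(61 + 529))*(-4404634 - 1022174) = (903666 + 1/590)*(-5426808) = (533162941/590)*(-5426808) = -1446686456761164/295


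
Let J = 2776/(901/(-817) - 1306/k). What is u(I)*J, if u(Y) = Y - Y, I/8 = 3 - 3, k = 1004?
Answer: 0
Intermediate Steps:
I = 0 (I = 8*(3 - 3) = 8*0 = 0)
u(Y) = 0
J = -1138531984/985803 (J = 2776/(901/(-817) - 1306/1004) = 2776/(901*(-1/817) - 1306*1/1004) = 2776/(-901/817 - 653/502) = 2776/(-985803/410134) = 2776*(-410134/985803) = -1138531984/985803 ≈ -1154.9)
u(I)*J = 0*(-1138531984/985803) = 0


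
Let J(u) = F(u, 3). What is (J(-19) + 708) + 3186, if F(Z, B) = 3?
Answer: 3897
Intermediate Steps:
J(u) = 3
(J(-19) + 708) + 3186 = (3 + 708) + 3186 = 711 + 3186 = 3897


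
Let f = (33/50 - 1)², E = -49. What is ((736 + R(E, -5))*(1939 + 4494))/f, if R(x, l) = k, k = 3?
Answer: 11884967500/289 ≈ 4.1124e+7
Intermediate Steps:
f = 289/2500 (f = (33*(1/50) - 1)² = (33/50 - 1)² = (-17/50)² = 289/2500 ≈ 0.11560)
R(x, l) = 3
((736 + R(E, -5))*(1939 + 4494))/f = ((736 + 3)*(1939 + 4494))/(289/2500) = (739*6433)*(2500/289) = 4753987*(2500/289) = 11884967500/289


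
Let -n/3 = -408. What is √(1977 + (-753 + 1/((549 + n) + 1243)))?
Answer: √2783455090/1508 ≈ 34.986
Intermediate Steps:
n = 1224 (n = -3*(-408) = 1224)
√(1977 + (-753 + 1/((549 + n) + 1243))) = √(1977 + (-753 + 1/((549 + 1224) + 1243))) = √(1977 + (-753 + 1/(1773 + 1243))) = √(1977 + (-753 + 1/3016)) = √(1977 - 2271047/3016) = √(3691585/3016) = √2783455090/1508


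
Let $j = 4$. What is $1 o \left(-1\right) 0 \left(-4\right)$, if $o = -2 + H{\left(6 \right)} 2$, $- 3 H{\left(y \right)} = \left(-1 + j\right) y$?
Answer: $0$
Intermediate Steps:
$H{\left(y \right)} = - y$ ($H{\left(y \right)} = - \frac{\left(-1 + 4\right) y}{3} = - \frac{3 y}{3} = - y$)
$o = -14$ ($o = -2 + \left(-1\right) 6 \cdot 2 = -2 - 12 = -14$)
$1 o \left(-1\right) 0 \left(-4\right) = 1 \left(-14\right) \left(-1\right) 0 \left(-4\right) = - 14 \cdot 0 \left(-4\right) = \left(-14\right) 0 = 0$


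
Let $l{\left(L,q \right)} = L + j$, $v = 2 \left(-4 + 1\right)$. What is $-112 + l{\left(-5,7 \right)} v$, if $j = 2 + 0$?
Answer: $-94$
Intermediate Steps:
$v = -6$ ($v = 2 \left(-3\right) = -6$)
$j = 2$
$l{\left(L,q \right)} = 2 + L$ ($l{\left(L,q \right)} = L + 2 = 2 + L$)
$-112 + l{\left(-5,7 \right)} v = -112 + \left(2 - 5\right) \left(-6\right) = -112 - -18 = -112 + 18 = -94$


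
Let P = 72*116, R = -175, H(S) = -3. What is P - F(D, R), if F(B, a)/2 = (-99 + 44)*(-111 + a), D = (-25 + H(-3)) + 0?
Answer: -23108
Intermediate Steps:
D = -28 (D = (-25 - 3) + 0 = -28 + 0 = -28)
F(B, a) = 12210 - 110*a (F(B, a) = 2*((-99 + 44)*(-111 + a)) = 2*(-55*(-111 + a)) = 2*(6105 - 55*a) = 12210 - 110*a)
P = 8352
P - F(D, R) = 8352 - (12210 - 110*(-175)) = 8352 - (12210 + 19250) = 8352 - 1*31460 = 8352 - 31460 = -23108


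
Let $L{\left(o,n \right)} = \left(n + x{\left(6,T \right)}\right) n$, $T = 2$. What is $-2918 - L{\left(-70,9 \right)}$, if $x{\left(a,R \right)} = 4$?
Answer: $-3035$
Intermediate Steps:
$L{\left(o,n \right)} = n \left(4 + n\right)$ ($L{\left(o,n \right)} = \left(n + 4\right) n = \left(4 + n\right) n = n \left(4 + n\right)$)
$-2918 - L{\left(-70,9 \right)} = -2918 - 9 \left(4 + 9\right) = -2918 - 9 \cdot 13 = -2918 - 117 = -3035$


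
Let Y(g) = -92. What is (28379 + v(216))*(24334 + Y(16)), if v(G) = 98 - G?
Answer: 685103162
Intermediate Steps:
(28379 + v(216))*(24334 + Y(16)) = (28379 + (98 - 1*216))*(24334 - 92) = (28379 + (98 - 216))*24242 = (28379 - 118)*24242 = 28261*24242 = 685103162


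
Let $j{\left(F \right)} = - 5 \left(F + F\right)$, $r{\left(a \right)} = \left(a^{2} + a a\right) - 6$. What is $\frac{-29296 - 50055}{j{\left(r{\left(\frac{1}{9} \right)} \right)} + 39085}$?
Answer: $- \frac{6427431}{3170725} \approx -2.0271$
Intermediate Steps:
$r{\left(a \right)} = -6 + 2 a^{2}$ ($r{\left(a \right)} = \left(a^{2} + a^{2}\right) - 6 = 2 a^{2} - 6 = -6 + 2 a^{2}$)
$j{\left(F \right)} = - 10 F$ ($j{\left(F \right)} = - 5 \cdot 2 F = - 10 F$)
$\frac{-29296 - 50055}{j{\left(r{\left(\frac{1}{9} \right)} \right)} + 39085} = \frac{-29296 - 50055}{- 10 \left(-6 + 2 \left(\frac{1}{9}\right)^{2}\right) + 39085} = - \frac{79351}{- 10 \left(-6 + \frac{2}{81}\right) + 39085} = - \frac{79351}{\left(-10\right) \left(- \frac{484}{81}\right) + 39085} = - \frac{79351}{\frac{4840}{81} + 39085} = - \frac{79351}{\frac{3170725}{81}} = \left(-79351\right) \frac{81}{3170725} = - \frac{6427431}{3170725}$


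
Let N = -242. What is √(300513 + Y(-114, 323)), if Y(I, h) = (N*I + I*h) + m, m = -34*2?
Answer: √291211 ≈ 539.64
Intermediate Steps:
m = -68
Y(I, h) = -68 - 242*I + I*h (Y(I, h) = (-242*I + I*h) - 68 = -68 - 242*I + I*h)
√(300513 + Y(-114, 323)) = √(300513 + (-68 - 242*(-114) - 114*323)) = √(300513 + (-68 + 27588 - 36822)) = √(300513 - 9302) = √291211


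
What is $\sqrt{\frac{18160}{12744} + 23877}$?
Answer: $\frac{\sqrt{6732784587}}{531} \approx 154.53$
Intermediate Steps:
$\sqrt{\frac{18160}{12744} + 23877} = \sqrt{18160 \cdot \frac{1}{12744} + 23877} = \sqrt{\frac{2270}{1593} + 23877} = \sqrt{\frac{38038331}{1593}} = \frac{\sqrt{6732784587}}{531}$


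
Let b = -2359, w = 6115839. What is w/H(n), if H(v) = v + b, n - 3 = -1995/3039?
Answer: -6195344907/2387293 ≈ -2595.1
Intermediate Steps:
n = 2374/1013 (n = 3 - 1995/3039 = 3 - 1995*1/3039 = 3 - 665/1013 = 2374/1013 ≈ 2.3435)
H(v) = -2359 + v (H(v) = v - 2359 = -2359 + v)
w/H(n) = 6115839/(-2359 + 2374/1013) = 6115839/(-2387293/1013) = 6115839*(-1013/2387293) = -6195344907/2387293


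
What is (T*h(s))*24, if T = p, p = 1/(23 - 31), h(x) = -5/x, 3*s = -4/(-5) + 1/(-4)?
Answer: 900/11 ≈ 81.818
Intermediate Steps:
s = 11/60 (s = (-4/(-5) + 1/(-4))/3 = (-4*(-1/5) + 1*(-1/4))/3 = (4/5 - 1/4)/3 = (1/3)*(11/20) = 11/60 ≈ 0.18333)
p = -1/8 (p = 1/(-8) = -1/8 ≈ -0.12500)
T = -1/8 ≈ -0.12500
(T*h(s))*24 = -(-5)/(8*11/60)*24 = -(-5)*60/(8*11)*24 = -1/8*(-300/11)*24 = (75/22)*24 = 900/11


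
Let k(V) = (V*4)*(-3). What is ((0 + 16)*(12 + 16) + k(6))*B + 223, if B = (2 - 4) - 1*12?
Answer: -5041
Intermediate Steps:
k(V) = -12*V (k(V) = (4*V)*(-3) = -12*V)
B = -14 (B = -2 - 12 = -14)
((0 + 16)*(12 + 16) + k(6))*B + 223 = ((0 + 16)*(12 + 16) - 12*6)*(-14) + 223 = (16*28 - 72)*(-14) + 223 = (448 - 72)*(-14) + 223 = 376*(-14) + 223 = -5264 + 223 = -5041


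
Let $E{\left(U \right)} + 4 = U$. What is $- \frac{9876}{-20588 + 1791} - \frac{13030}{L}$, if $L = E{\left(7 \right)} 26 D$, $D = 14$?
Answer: $- \frac{117070159}{10263162} \approx -11.407$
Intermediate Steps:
$E{\left(U \right)} = -4 + U$
$L = 1092$ ($L = \left(-4 + 7\right) 26 \cdot 14 = 3 \cdot 26 \cdot 14 = 78 \cdot 14 = 1092$)
$- \frac{9876}{-20588 + 1791} - \frac{13030}{L} = - \frac{9876}{-20588 + 1791} - \frac{13030}{1092} = - \frac{9876}{-18797} - \frac{6515}{546} = \left(-9876\right) \left(- \frac{1}{18797}\right) - \frac{6515}{546} = \frac{9876}{18797} - \frac{6515}{546} = - \frac{117070159}{10263162}$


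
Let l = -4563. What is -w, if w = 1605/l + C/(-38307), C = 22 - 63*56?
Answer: 5053873/19421649 ≈ 0.26022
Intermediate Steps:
C = -3506 (C = 22 - 3528 = -3506)
w = -5053873/19421649 (w = 1605/(-4563) - 3506/(-38307) = 1605*(-1/4563) - 3506*(-1/38307) = -535/1521 + 3506/38307 = -5053873/19421649 ≈ -0.26022)
-w = -1*(-5053873/19421649) = 5053873/19421649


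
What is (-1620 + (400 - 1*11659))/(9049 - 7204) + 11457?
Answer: 2347254/205 ≈ 11450.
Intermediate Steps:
(-1620 + (400 - 1*11659))/(9049 - 7204) + 11457 = (-1620 + (400 - 11659))/1845 + 11457 = (-1620 - 11259)*(1/1845) + 11457 = -12879*1/1845 + 11457 = -1431/205 + 11457 = 2347254/205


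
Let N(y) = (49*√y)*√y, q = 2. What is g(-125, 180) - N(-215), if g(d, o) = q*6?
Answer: 10547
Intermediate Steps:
g(d, o) = 12 (g(d, o) = 2*6 = 12)
N(y) = 49*y
g(-125, 180) - N(-215) = 12 - 49*(-215) = 12 - 1*(-10535) = 12 + 10535 = 10547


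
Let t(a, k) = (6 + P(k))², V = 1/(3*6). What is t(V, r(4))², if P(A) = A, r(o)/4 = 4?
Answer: 234256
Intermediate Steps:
r(o) = 16 (r(o) = 4*4 = 16)
V = 1/18 ≈ 0.055556
t(a, k) = (6 + k)²
t(V, r(4))² = ((6 + 16)²)² = (22²)² = 484² = 234256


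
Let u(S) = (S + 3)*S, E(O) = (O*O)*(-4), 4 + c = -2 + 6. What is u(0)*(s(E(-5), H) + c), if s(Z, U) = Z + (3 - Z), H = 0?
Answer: 0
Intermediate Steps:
c = 0 (c = -4 + (-2 + 6) = -4 + 4 = 0)
E(O) = -4*O**2 (E(O) = O**2*(-4) = -4*O**2)
s(Z, U) = 3
u(S) = S*(3 + S) (u(S) = (3 + S)*S = S*(3 + S))
u(0)*(s(E(-5), H) + c) = (0*(3 + 0))*(3 + 0) = (0*3)*3 = 0*3 = 0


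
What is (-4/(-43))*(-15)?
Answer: -60/43 ≈ -1.3953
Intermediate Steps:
(-4/(-43))*(-15) = -1/43*(-4)*(-15) = (4/43)*(-15) = -60/43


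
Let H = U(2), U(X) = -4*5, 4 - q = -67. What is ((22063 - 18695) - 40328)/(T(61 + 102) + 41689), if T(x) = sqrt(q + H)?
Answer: -22011792/24828181 + 528*sqrt(51)/24828181 ≈ -0.88641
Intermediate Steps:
q = 71 (q = 4 - 1*(-67) = 4 + 67 = 71)
U(X) = -20
H = -20
T(x) = sqrt(51) (T(x) = sqrt(71 - 20) = sqrt(51))
((22063 - 18695) - 40328)/(T(61 + 102) + 41689) = ((22063 - 18695) - 40328)/(sqrt(51) + 41689) = (3368 - 40328)/(41689 + sqrt(51)) = -36960/(41689 + sqrt(51))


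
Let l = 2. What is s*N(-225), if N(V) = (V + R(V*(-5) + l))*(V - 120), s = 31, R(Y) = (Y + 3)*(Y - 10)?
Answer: -13496929575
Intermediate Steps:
R(Y) = (-10 + Y)*(3 + Y) (R(Y) = (3 + Y)*(-10 + Y) = (-10 + Y)*(3 + Y))
N(V) = (-120 + V)*(-44 + (2 - 5*V)² + 36*V) (N(V) = (V + (-30 + (V*(-5) + 2)² - 7*(V*(-5) + 2)))*(V - 120) = (V + (-30 + (-5*V + 2)² - 7*(-5*V + 2)))*(-120 + V) = (V + (-30 + (2 - 5*V)² - 7*(2 - 5*V)))*(-120 + V) = (V + (-30 + (2 - 5*V)² + (-14 + 35*V)))*(-120 + V) = (V + (-44 + (2 - 5*V)² + 35*V))*(-120 + V) = (-44 + (2 - 5*V)² + 36*V)*(-120 + V) = (-120 + V)*(-44 + (2 - 5*V)² + 36*V))
s*N(-225) = 31*(4800 - 2984*(-225)² - 1960*(-225) + 25*(-225)³) = 31*(4800 - 2984*50625 + 441000 + 25*(-11390625)) = 31*(4800 - 151065000 + 441000 - 284765625) = 31*(-435384825) = -13496929575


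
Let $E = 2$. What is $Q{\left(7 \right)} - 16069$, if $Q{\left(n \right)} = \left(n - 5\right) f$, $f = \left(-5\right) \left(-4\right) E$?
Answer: $-15989$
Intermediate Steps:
$f = 40$ ($f = \left(-5\right) \left(-4\right) 2 = 20 \cdot 2 = 40$)
$Q{\left(n \right)} = -200 + 40 n$ ($Q{\left(n \right)} = \left(n - 5\right) 40 = \left(-5 + n\right) 40 = -200 + 40 n$)
$Q{\left(7 \right)} - 16069 = \left(-200 + 40 \cdot 7\right) - 16069 = \left(-200 + 280\right) - 16069 = 80 - 16069 = -15989$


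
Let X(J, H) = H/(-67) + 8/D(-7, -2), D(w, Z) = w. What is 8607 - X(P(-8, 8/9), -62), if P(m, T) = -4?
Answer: 4036785/469 ≈ 8607.2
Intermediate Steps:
X(J, H) = -8/7 - H/67 (X(J, H) = H/(-67) + 8/(-7) = H*(-1/67) + 8*(-⅐) = -H/67 - 8/7 = -8/7 - H/67)
8607 - X(P(-8, 8/9), -62) = 8607 - (-8/7 - 1/67*(-62)) = 8607 - (-8/7 + 62/67) = 8607 - 1*(-102/469) = 8607 + 102/469 = 4036785/469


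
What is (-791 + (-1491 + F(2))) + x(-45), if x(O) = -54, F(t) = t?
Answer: -2334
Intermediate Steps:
(-791 + (-1491 + F(2))) + x(-45) = (-791 + (-1491 + 2)) - 54 = (-791 - 1489) - 54 = -2280 - 54 = -2334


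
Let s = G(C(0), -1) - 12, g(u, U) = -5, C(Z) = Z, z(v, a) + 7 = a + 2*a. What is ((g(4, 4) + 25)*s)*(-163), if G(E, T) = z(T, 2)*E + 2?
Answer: 32600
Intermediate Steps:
z(v, a) = -7 + 3*a (z(v, a) = -7 + (a + 2*a) = -7 + 3*a)
G(E, T) = 2 - E (G(E, T) = (-7 + 3*2)*E + 2 = (-7 + 6)*E + 2 = -E + 2 = 2 - E)
s = -10 (s = (2 - 1*0) - 12 = (2 + 0) - 12 = 2 - 12 = -10)
((g(4, 4) + 25)*s)*(-163) = ((-5 + 25)*(-10))*(-163) = (20*(-10))*(-163) = -200*(-163) = 32600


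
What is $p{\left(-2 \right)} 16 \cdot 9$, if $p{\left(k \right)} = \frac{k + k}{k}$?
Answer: $288$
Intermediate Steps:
$p{\left(k \right)} = 2$ ($p{\left(k \right)} = \frac{2 k}{k} = 2$)
$p{\left(-2 \right)} 16 \cdot 9 = 2 \cdot 16 \cdot 9 = 32 \cdot 9 = 288$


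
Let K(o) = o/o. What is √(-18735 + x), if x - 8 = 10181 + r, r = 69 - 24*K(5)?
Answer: I*√8501 ≈ 92.201*I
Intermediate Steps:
K(o) = 1
r = 45 (r = 69 - 24*1 = 69 - 24 = 45)
x = 10234 (x = 8 + (10181 + 45) = 8 + 10226 = 10234)
√(-18735 + x) = √(-18735 + 10234) = √(-8501) = I*√8501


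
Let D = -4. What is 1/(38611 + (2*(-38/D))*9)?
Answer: 1/38782 ≈ 2.5785e-5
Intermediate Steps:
1/(38611 + (2*(-38/D))*9) = 1/(38611 + (2*(-38/(-4)))*9) = 1/(38611 + (2*(-38*(-¼)))*9) = 1/(38611 + (2*(19/2))*9) = 1/(38611 + 19*9) = 1/(38611 + 171) = 1/38782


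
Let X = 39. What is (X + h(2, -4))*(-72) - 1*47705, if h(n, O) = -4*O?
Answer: -51665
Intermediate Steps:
(X + h(2, -4))*(-72) - 1*47705 = (39 - 4*(-4))*(-72) - 1*47705 = (39 + 16)*(-72) - 47705 = 55*(-72) - 47705 = -3960 - 47705 = -51665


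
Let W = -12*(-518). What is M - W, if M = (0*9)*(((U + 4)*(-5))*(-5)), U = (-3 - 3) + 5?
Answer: -6216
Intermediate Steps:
U = -1 (U = -6 + 5 = -1)
M = 0 (M = (0*9)*(((-1 + 4)*(-5))*(-5)) = 0*((3*(-5))*(-5)) = 0*(-15*(-5)) = 0*75 = 0)
W = 6216
M - W = 0 - 1*6216 = 0 - 6216 = -6216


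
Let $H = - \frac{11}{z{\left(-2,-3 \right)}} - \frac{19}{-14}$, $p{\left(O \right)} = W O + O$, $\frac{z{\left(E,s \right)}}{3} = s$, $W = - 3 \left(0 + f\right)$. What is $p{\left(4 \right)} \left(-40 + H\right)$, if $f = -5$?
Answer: $- \frac{150880}{63} \approx -2394.9$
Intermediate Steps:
$W = 15$ ($W = - 3 \left(0 - 5\right) = \left(-3\right) \left(-5\right) = 15$)
$z{\left(E,s \right)} = 3 s$
$p{\left(O \right)} = 16 O$ ($p{\left(O \right)} = 15 O + O = 16 O$)
$H = \frac{325}{126}$ ($H = - \frac{11}{3 \left(-3\right)} - \frac{19}{-14} = - \frac{11}{-9} - - \frac{19}{14} = \left(-11\right) \left(- \frac{1}{9}\right) + \frac{19}{14} = \frac{11}{9} + \frac{19}{14} = \frac{325}{126} \approx 2.5794$)
$p{\left(4 \right)} \left(-40 + H\right) = 16 \cdot 4 \left(-40 + \frac{325}{126}\right) = 64 \left(- \frac{4715}{126}\right) = - \frac{150880}{63}$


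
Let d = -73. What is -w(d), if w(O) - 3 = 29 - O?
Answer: -105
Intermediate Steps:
w(O) = 32 - O (w(O) = 3 + (29 - O) = 32 - O)
-w(d) = -(32 - 1*(-73)) = -(32 + 73) = -1*105 = -105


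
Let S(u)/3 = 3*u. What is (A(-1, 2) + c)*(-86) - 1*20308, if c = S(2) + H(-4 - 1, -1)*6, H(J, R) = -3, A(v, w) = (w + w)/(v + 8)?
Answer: -142500/7 ≈ -20357.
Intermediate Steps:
S(u) = 9*u (S(u) = 3*(3*u) = 9*u)
A(v, w) = 2*w/(8 + v) (A(v, w) = (2*w)/(8 + v) = 2*w/(8 + v))
c = 0 (c = 9*2 - 3*6 = 18 - 18 = 0)
(A(-1, 2) + c)*(-86) - 1*20308 = (2*2/(8 - 1) + 0)*(-86) - 1*20308 = (2*2/7 + 0)*(-86) - 20308 = (2*2*(⅐) + 0)*(-86) - 20308 = (4/7 + 0)*(-86) - 20308 = (4/7)*(-86) - 20308 = -344/7 - 20308 = -142500/7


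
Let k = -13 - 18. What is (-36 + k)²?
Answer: 4489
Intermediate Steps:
k = -31
(-36 + k)² = (-36 - 31)² = (-67)² = 4489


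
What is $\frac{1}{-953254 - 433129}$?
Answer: $- \frac{1}{1386383} \approx -7.213 \cdot 10^{-7}$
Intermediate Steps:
$\frac{1}{-953254 - 433129} = \frac{1}{-1386383} = - \frac{1}{1386383}$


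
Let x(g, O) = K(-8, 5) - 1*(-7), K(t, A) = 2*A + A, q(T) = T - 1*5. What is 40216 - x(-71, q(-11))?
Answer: 40194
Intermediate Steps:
q(T) = -5 + T (q(T) = T - 5 = -5 + T)
K(t, A) = 3*A
x(g, O) = 22 (x(g, O) = 3*5 - 1*(-7) = 15 + 7 = 22)
40216 - x(-71, q(-11)) = 40216 - 1*22 = 40216 - 22 = 40194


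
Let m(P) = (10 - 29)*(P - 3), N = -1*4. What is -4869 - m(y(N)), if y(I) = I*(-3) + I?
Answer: -4774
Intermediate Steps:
N = -4
y(I) = -2*I (y(I) = -3*I + I = -2*I)
m(P) = 57 - 19*P (m(P) = -19*(-3 + P) = 57 - 19*P)
-4869 - m(y(N)) = -4869 - (57 - (-38)*(-4)) = -4869 - (57 - 19*8) = -4869 - (57 - 152) = -4869 - 1*(-95) = -4869 + 95 = -4774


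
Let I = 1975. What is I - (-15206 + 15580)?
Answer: 1601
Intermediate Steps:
I - (-15206 + 15580) = 1975 - (-15206 + 15580) = 1975 - 1*374 = 1975 - 374 = 1601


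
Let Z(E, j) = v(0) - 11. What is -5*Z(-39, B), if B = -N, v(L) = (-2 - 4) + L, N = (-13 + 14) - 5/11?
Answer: 85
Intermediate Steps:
N = 6/11 (N = 1 - 5*1/11 = 1 - 5/11 = 6/11 ≈ 0.54545)
v(L) = -6 + L
B = -6/11 (B = -1*6/11 = -6/11 ≈ -0.54545)
Z(E, j) = -17 (Z(E, j) = (-6 + 0) - 11 = -6 - 11 = -17)
-5*Z(-39, B) = -5*(-17) = 85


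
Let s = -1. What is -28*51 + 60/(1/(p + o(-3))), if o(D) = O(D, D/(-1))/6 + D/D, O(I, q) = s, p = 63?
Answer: 2402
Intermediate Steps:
O(I, q) = -1
o(D) = ⅚ (o(D) = -1/6 + D/D = -1*⅙ + 1 = -⅙ + 1 = ⅚)
-28*51 + 60/(1/(p + o(-3))) = -28*51 + 60/(1/(63 + ⅚)) = -1428 + 60/(1/(383/6)) = -1428 + 60/(6/383) = -1428 + 60*(383/6) = -1428 + 3830 = 2402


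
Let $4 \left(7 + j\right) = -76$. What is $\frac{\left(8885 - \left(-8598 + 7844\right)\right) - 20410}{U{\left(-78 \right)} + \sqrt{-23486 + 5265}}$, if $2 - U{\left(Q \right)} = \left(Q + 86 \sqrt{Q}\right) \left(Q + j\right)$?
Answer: $\frac{10771 i}{\sqrt{18221} + 8110 i + 8944 \sqrt{78}} \approx 0.013807 + 0.13471 i$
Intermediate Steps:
$j = -26$ ($j = -7 + \frac{1}{4} \left(-76\right) = -7 - 19 = -26$)
$U{\left(Q \right)} = 2 - \left(-26 + Q\right) \left(Q + 86 \sqrt{Q}\right)$ ($U{\left(Q \right)} = 2 - \left(Q + 86 \sqrt{Q}\right) \left(Q - 26\right) = 2 - \left(Q + 86 \sqrt{Q}\right) \left(-26 + Q\right) = 2 - \left(-26 + Q\right) \left(Q + 86 \sqrt{Q}\right)$)
$\frac{\left(8885 - \left(-8598 + 7844\right)\right) - 20410}{U{\left(-78 \right)} + \sqrt{-23486 + 5265}} = \frac{\left(8885 - \left(-8598 + 7844\right)\right) - 20410}{\left(2 - \left(-78\right)^{2} - 86 \left(-78\right)^{\frac{3}{2}} + 26 \left(-78\right) + 2236 \sqrt{-78}\right) + \sqrt{-23486 + 5265}} = \frac{\left(8885 - -754\right) - 20410}{\left(2 - 6084 - 86 \left(- 78 i \sqrt{78}\right) - 2028 + 2236 i \sqrt{78}\right) + \sqrt{-18221}} = \frac{\left(8885 + 754\right) - 20410}{\left(2 - 6084 + 6708 i \sqrt{78} - 2028 + 2236 i \sqrt{78}\right) + i \sqrt{18221}} = \frac{9639 - 20410}{\left(-8110 + 8944 i \sqrt{78}\right) + i \sqrt{18221}} = - \frac{10771}{-8110 + i \sqrt{18221} + 8944 i \sqrt{78}}$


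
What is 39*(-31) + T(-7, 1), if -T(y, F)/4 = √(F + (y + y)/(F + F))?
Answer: -1209 - 4*I*√6 ≈ -1209.0 - 9.798*I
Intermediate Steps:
T(y, F) = -4*√(F + y/F) (T(y, F) = -4*√(F + (y + y)/(F + F)) = -4*√(F + (2*y)/((2*F))) = -4*√(F + (2*y)*(1/(2*F))) = -4*√(F + y/F))
39*(-31) + T(-7, 1) = 39*(-31) - 4*√(1 - 7/1) = -1209 - 4*√(1 - 7*1) = -1209 - 4*√(1 - 7) = -1209 - 4*I*√6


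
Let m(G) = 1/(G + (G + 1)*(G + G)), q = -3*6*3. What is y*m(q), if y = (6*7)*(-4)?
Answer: -4/135 ≈ -0.029630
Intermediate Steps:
y = -168 (y = 42*(-4) = -168)
q = -54 (q = -18*3 = -54)
m(G) = 1/(G + 2*G*(1 + G)) (m(G) = 1/(G + (1 + G)*(2*G)) = 1/(G + 2*G*(1 + G)))
y*m(q) = -168/((-54)*(3 + 2*(-54))) = -(-28)/(9*(3 - 108)) = -(-28)/(9*(-105)) = -(-28)*(-1)/(9*105) = -168*1/5670 = -4/135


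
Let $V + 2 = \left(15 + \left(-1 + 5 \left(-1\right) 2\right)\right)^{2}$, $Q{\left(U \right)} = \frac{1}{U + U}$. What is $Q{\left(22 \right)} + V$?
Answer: $\frac{617}{44} \approx 14.023$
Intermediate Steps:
$Q{\left(U \right)} = \frac{1}{2 U}$
$V = 14$ ($V = -2 + \left(15 + \left(-1 + 5 \left(-1\right) 2\right)\right)^{2} = -2 + \left(15 - 11\right)^{2} = -2 + 4^{2} = -2 + 16 = 14$)
$Q{\left(22 \right)} + V = \frac{1}{2 \cdot 22} + 14 = \frac{1}{2} \cdot \frac{1}{22} + 14 = \frac{1}{44} + 14 = \frac{617}{44}$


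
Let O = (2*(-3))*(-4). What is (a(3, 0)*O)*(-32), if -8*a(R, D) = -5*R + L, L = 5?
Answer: -960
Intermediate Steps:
a(R, D) = -5/8 + 5*R/8 (a(R, D) = -(-5*R + 5)/8 = -(5 - 5*R)/8 = -5/8 + 5*R/8)
O = 24 (O = -6*(-4) = 24)
(a(3, 0)*O)*(-32) = ((-5/8 + (5/8)*3)*24)*(-32) = ((-5/8 + 15/8)*24)*(-32) = ((5/4)*24)*(-32) = 30*(-32) = -960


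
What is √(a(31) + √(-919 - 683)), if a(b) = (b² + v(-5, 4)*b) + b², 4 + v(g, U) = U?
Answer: √(1922 + 3*I*√178) ≈ 43.843 + 0.4565*I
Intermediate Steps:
v(g, U) = -4 + U
a(b) = 2*b² (a(b) = (b² + (-4 + 4)*b) + b² = (b² + 0*b) + b² = (b² + 0) + b² = b² + b² = 2*b²)
√(a(31) + √(-919 - 683)) = √(2*31² + √(-919 - 683)) = √(2*961 + √(-1602)) = √(1922 + 3*I*√178)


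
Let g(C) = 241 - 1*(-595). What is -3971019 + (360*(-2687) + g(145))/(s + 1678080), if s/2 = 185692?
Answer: -2034615362575/512366 ≈ -3.9710e+6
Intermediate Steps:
g(C) = 836 (g(C) = 241 + 595 = 836)
s = 371384 (s = 2*185692 = 371384)
-3971019 + (360*(-2687) + g(145))/(s + 1678080) = -3971019 + (360*(-2687) + 836)/(371384 + 1678080) = -3971019 + (-967320 + 836)/2049464 = -3971019 - 966484*1/2049464 = -3971019 - 241621/512366 = -2034615362575/512366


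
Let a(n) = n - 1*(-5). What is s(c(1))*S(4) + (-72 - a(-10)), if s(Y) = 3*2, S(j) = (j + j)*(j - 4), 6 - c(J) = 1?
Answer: -67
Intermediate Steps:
c(J) = 5 (c(J) = 6 - 1*1 = 6 - 1 = 5)
S(j) = 2*j*(-4 + j) (S(j) = (2*j)*(-4 + j) = 2*j*(-4 + j))
a(n) = 5 + n (a(n) = n + 5 = 5 + n)
s(Y) = 6
s(c(1))*S(4) + (-72 - a(-10)) = 6*(2*4*(-4 + 4)) + (-72 - (5 - 10)) = 6*(2*4*0) + (-72 - 1*(-5)) = 6*0 + (-72 + 5) = 0 - 67 = -67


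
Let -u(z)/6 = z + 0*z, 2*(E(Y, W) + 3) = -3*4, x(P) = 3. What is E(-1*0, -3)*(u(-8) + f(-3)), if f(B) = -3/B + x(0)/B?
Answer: -432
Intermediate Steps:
E(Y, W) = -9 (E(Y, W) = -3 + (-3*4)/2 = -3 + (1/2)*(-12) = -3 - 6 = -9)
f(B) = 0 (f(B) = -3/B + 3/B = 0)
u(z) = -6*z (u(z) = -6*(z + 0*z) = -6*(z + 0) = -6*z)
E(-1*0, -3)*(u(-8) + f(-3)) = -9*(-6*(-8) + 0) = -9*(48 + 0) = -9*48 = -432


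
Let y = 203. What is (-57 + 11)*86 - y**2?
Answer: -45165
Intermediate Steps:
(-57 + 11)*86 - y**2 = (-57 + 11)*86 - 1*203**2 = -46*86 - 1*41209 = -3956 - 41209 = -45165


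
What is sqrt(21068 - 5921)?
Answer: 9*sqrt(187) ≈ 123.07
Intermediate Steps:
sqrt(21068 - 5921) = sqrt(15147) = 9*sqrt(187)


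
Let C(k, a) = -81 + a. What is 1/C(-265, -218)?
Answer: -1/299 ≈ -0.0033445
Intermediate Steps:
1/C(-265, -218) = 1/(-81 - 218) = 1/(-299) = -1/299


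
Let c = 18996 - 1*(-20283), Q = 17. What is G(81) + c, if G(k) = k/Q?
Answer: 667824/17 ≈ 39284.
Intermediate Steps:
G(k) = k/17
c = 39279 (c = 18996 + 20283 = 39279)
G(81) + c = (1/17)*81 + 39279 = 81/17 + 39279 = 667824/17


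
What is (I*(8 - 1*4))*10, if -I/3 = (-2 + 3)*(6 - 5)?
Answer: -120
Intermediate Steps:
I = -3 (I = -3*(-2 + 3)*(6 - 5) = -3 ≈ -3.0000)
(I*(8 - 1*4))*10 = -3*(8 - 1*4)*10 = -3*(8 - 4)*10 = -3*4*10 = -12*10 = -120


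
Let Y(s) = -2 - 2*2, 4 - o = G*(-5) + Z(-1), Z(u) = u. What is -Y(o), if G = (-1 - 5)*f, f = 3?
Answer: 6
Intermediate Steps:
G = -18 (G = (-1 - 5)*3 = -6*3 = -18)
o = -85 (o = 4 - (-18*(-5) - 1) = 4 - (90 - 1) = 4 - 1*89 = 4 - 89 = -85)
Y(s) = -6 (Y(s) = -2 - 4 = -6)
-Y(o) = -1*(-6) = 6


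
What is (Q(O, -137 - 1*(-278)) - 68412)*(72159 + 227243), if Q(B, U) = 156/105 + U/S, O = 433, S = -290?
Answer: -20789626225031/1015 ≈ -2.0482e+10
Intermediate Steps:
Q(B, U) = 52/35 - U/290 (Q(B, U) = 156/105 + U/(-290) = 156*(1/105) + U*(-1/290) = 52/35 - U/290)
(Q(O, -137 - 1*(-278)) - 68412)*(72159 + 227243) = ((52/35 - (-137 - 1*(-278))/290) - 68412)*(72159 + 227243) = ((52/35 - (-137 + 278)/290) - 68412)*299402 = ((52/35 - 1/290*141) - 68412)*299402 = ((52/35 - 141/290) - 68412)*299402 = (2029/2030 - 68412)*299402 = -138874331/2030*299402 = -20789626225031/1015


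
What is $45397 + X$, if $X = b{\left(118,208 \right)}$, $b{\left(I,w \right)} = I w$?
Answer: $69941$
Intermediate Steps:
$X = 24544$ ($X = 118 \cdot 208 = 24544$)
$45397 + X = 45397 + 24544 = 69941$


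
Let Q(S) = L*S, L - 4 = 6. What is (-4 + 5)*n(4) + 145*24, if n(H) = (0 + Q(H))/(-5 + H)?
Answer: 3440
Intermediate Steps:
L = 10 (L = 4 + 6 = 10)
Q(S) = 10*S
n(H) = 10*H/(-5 + H) (n(H) = (0 + 10*H)/(-5 + H) = (10*H)/(-5 + H) = 10*H/(-5 + H))
(-4 + 5)*n(4) + 145*24 = (-4 + 5)*(10*4/(-5 + 4)) + 145*24 = 1*(10*4/(-1)) + 3480 = 1*(10*4*(-1)) + 3480 = 1*(-40) + 3480 = -40 + 3480 = 3440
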